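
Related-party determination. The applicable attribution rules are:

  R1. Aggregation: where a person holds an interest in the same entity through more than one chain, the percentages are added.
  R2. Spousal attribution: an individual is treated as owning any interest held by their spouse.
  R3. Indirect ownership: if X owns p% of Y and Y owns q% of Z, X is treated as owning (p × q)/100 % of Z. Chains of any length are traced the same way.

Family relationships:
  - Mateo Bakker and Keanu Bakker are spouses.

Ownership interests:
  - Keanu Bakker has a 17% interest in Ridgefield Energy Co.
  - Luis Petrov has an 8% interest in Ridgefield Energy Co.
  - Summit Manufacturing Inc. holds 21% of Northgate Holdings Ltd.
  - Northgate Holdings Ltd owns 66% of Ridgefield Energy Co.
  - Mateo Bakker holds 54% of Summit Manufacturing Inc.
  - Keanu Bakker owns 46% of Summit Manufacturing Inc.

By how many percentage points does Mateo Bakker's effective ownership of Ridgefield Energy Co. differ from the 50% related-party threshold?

19.14

By spousal attribution (R2), Mateo Bakker is treated as also owning Keanu Bakker's interest in Summit Manufacturing Inc, giving 54% + 46% = 100%.
By spousal attribution (R2), Mateo Bakker is treated as owning Keanu Bakker's 17% interest in Ridgefield Energy Co.
Chain via Summit Manufacturing Inc. → Northgate Holdings Ltd (R3): 100% × 21% × 66% = 13.86% of Ridgefield Energy Co.
Direct interest in Ridgefield Energy Co: 17%.
Aggregating (R1): 13.86% + 17% = 30.86%.
30.86% falls short of the 50% threshold by 19.14 percentage points.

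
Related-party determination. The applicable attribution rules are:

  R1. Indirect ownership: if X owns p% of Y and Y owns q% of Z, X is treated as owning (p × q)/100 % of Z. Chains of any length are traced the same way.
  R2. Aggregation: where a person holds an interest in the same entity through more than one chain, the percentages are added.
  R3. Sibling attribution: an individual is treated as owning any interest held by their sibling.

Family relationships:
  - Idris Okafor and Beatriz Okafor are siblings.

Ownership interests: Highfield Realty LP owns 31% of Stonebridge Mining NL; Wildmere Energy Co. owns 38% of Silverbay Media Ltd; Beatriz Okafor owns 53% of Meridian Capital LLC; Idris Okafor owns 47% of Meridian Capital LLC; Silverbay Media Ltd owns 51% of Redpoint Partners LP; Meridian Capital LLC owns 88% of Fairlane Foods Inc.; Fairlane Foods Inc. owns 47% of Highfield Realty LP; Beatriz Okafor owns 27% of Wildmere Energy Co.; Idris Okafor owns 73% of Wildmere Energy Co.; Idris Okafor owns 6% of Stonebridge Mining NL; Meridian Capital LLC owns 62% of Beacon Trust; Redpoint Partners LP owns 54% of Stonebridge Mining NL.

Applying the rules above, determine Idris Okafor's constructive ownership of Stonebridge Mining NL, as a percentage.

By sibling attribution (R3), Idris Okafor is treated as also owning Beatriz Okafor's interest in Wildmere Energy Co, giving 73% + 27% = 100%.
By sibling attribution (R3), Idris Okafor is treated as also owning Beatriz Okafor's interest in Meridian Capital LLC, giving 47% + 53% = 100%.
Chain via Wildmere Energy Co. → Silverbay Media Ltd → Redpoint Partners LP (R1): 100% × 38% × 51% × 54% = 10.4652% of Stonebridge Mining NL.
Chain via Meridian Capital LLC → Fairlane Foods Inc. → Highfield Realty LP (R1): 100% × 88% × 47% × 31% = 12.8216% of Stonebridge Mining NL.
Direct interest in Stonebridge Mining NL: 6%.
Aggregating (R2): 10.4652% + 12.8216% + 6% = 29.2868%.

29.2868%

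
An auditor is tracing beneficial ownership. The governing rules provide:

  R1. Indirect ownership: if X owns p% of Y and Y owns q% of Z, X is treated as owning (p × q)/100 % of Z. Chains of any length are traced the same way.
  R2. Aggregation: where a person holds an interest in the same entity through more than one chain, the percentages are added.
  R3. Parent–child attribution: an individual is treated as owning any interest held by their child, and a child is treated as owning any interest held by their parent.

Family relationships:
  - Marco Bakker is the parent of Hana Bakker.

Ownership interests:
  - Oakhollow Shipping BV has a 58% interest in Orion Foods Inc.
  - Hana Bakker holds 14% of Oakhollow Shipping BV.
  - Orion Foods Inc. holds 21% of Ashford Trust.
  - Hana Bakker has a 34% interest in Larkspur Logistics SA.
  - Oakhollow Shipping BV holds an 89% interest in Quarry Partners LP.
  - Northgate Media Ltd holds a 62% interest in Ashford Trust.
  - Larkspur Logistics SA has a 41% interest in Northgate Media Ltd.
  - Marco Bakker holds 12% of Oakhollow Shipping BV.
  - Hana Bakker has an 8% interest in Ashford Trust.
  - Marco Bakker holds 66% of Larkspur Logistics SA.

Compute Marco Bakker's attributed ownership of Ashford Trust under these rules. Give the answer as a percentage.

36.5868%

By parent–child attribution (R3), Marco Bakker is treated as also owning Hana Bakker's interest in Larkspur Logistics SA, giving 66% + 34% = 100%.
By parent–child attribution (R3), Marco Bakker is treated as also owning Hana Bakker's interest in Oakhollow Shipping BV, giving 12% + 14% = 26%.
By parent–child attribution (R3), Marco Bakker is treated as owning Hana Bakker's 8% interest in Ashford Trust.
Chain via Larkspur Logistics SA → Northgate Media Ltd (R1): 100% × 41% × 62% = 25.42% of Ashford Trust.
Chain via Oakhollow Shipping BV → Orion Foods Inc. (R1): 26% × 58% × 21% = 3.1668% of Ashford Trust.
Direct interest in Ashford Trust: 8%.
Aggregating (R2): 25.42% + 3.1668% + 8% = 36.5868%.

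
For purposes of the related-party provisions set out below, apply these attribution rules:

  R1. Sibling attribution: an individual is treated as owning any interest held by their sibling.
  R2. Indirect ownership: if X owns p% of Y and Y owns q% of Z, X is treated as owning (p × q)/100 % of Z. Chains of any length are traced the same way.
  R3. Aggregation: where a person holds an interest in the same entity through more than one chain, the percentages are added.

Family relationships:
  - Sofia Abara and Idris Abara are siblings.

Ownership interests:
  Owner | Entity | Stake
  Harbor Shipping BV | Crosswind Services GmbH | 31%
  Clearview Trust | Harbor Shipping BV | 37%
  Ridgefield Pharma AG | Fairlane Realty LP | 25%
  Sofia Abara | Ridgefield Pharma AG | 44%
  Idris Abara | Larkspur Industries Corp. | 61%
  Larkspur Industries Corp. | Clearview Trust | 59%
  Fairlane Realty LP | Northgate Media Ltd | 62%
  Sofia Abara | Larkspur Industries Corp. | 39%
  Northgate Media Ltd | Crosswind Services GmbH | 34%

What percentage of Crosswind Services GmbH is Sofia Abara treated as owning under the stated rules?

9.0861%

By sibling attribution (R1), Sofia Abara is treated as also owning Idris Abara's interest in Larkspur Industries Corp, giving 39% + 61% = 100%.
Chain via Larkspur Industries Corp. → Clearview Trust → Harbor Shipping BV (R2): 100% × 59% × 37% × 31% = 6.7673% of Crosswind Services GmbH.
Chain via Ridgefield Pharma AG → Fairlane Realty LP → Northgate Media Ltd (R2): 44% × 25% × 62% × 34% = 2.3188% of Crosswind Services GmbH.
Aggregating (R3): 6.7673% + 2.3188% = 9.0861%.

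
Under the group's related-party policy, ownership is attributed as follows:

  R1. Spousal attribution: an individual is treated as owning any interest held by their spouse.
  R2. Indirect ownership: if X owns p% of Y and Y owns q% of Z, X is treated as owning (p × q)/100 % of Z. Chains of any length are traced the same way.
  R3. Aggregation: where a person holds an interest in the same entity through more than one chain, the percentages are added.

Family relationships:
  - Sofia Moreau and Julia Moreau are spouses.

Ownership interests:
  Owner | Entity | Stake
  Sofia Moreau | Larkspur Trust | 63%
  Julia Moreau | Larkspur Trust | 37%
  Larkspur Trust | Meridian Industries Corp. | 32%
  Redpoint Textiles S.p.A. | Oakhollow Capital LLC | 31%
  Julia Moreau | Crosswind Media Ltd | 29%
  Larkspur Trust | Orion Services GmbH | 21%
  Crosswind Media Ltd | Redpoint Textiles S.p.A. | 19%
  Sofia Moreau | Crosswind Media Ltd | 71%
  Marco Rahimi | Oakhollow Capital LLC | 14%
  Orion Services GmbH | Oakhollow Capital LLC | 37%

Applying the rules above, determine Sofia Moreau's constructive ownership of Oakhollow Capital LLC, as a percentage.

By spousal attribution (R1), Sofia Moreau is treated as also owning Julia Moreau's interest in Crosswind Media Ltd, giving 71% + 29% = 100%.
By spousal attribution (R1), Sofia Moreau is treated as also owning Julia Moreau's interest in Larkspur Trust, giving 63% + 37% = 100%.
Chain via Crosswind Media Ltd → Redpoint Textiles S.p.A. (R2): 100% × 19% × 31% = 5.89% of Oakhollow Capital LLC.
Chain via Larkspur Trust → Orion Services GmbH (R2): 100% × 21% × 37% = 7.77% of Oakhollow Capital LLC.
Aggregating (R3): 5.89% + 7.77% = 13.66%.

13.66%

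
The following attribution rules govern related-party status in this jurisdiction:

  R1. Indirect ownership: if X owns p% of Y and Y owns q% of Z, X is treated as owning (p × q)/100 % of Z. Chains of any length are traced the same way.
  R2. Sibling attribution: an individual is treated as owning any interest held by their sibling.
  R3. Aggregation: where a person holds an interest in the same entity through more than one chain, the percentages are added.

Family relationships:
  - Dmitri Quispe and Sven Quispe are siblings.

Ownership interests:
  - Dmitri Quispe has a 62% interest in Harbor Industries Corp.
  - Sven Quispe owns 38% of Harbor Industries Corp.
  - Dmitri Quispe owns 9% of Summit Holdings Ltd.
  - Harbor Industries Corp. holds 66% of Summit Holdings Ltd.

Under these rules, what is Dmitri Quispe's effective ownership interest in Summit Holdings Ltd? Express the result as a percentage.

75%

By sibling attribution (R2), Dmitri Quispe is treated as also owning Sven Quispe's interest in Harbor Industries Corp, giving 62% + 38% = 100%.
Chain via Harbor Industries Corp. (R1): 100% × 66% = 66% of Summit Holdings Ltd.
Direct interest in Summit Holdings Ltd: 9%.
Aggregating (R3): 66% + 9% = 75%.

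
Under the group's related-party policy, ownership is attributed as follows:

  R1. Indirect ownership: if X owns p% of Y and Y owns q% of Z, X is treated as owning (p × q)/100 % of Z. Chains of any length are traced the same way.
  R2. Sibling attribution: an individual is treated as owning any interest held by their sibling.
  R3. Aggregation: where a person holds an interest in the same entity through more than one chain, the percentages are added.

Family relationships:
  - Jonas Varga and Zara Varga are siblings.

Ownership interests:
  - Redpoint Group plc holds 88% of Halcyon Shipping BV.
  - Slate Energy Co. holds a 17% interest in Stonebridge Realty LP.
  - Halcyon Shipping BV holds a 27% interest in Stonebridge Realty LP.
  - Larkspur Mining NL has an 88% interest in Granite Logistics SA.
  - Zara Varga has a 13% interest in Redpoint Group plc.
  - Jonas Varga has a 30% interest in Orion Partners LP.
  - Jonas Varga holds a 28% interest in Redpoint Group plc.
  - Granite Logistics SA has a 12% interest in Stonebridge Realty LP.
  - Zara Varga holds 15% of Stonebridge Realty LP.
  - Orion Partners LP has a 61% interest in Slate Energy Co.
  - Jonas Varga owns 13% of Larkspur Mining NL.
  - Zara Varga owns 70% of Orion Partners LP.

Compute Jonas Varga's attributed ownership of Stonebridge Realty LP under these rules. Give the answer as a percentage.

36.4844%

By sibling attribution (R2), Jonas Varga is treated as also owning Zara Varga's interest in Orion Partners LP, giving 30% + 70% = 100%.
By sibling attribution (R2), Jonas Varga is treated as also owning Zara Varga's interest in Redpoint Group plc, giving 28% + 13% = 41%.
By sibling attribution (R2), Jonas Varga is treated as owning Zara Varga's 15% interest in Stonebridge Realty LP.
Chain via Orion Partners LP → Slate Energy Co. (R1): 100% × 61% × 17% = 10.37% of Stonebridge Realty LP.
Chain via Redpoint Group plc → Halcyon Shipping BV (R1): 41% × 88% × 27% = 9.7416% of Stonebridge Realty LP.
Chain via Larkspur Mining NL → Granite Logistics SA (R1): 13% × 88% × 12% = 1.3728% of Stonebridge Realty LP.
Direct interest in Stonebridge Realty LP: 15%.
Aggregating (R3): 10.37% + 9.7416% + 1.3728% + 15% = 36.4844%.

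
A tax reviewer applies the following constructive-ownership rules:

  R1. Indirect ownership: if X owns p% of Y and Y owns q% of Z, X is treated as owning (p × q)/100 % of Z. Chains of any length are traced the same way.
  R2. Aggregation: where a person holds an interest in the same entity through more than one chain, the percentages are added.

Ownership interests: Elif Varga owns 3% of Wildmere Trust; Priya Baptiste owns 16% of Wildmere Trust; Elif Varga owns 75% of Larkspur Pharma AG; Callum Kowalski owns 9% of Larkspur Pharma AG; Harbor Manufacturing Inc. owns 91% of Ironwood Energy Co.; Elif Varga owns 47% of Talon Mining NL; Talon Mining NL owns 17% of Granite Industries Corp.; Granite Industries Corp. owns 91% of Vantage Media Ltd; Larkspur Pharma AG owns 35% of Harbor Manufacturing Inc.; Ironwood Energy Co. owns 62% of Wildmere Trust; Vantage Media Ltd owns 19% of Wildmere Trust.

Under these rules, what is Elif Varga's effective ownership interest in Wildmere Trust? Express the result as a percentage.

Chain via Talon Mining NL → Granite Industries Corp. → Vantage Media Ltd (R1): 47% × 17% × 91% × 19% = 1.381471% of Wildmere Trust.
Chain via Larkspur Pharma AG → Harbor Manufacturing Inc. → Ironwood Energy Co. (R1): 75% × 35% × 91% × 62% = 14.81025% of Wildmere Trust.
Direct interest in Wildmere Trust: 3%.
Aggregating (R2): 1.381471% + 14.81025% + 3% = 19.191721%.

19.191721%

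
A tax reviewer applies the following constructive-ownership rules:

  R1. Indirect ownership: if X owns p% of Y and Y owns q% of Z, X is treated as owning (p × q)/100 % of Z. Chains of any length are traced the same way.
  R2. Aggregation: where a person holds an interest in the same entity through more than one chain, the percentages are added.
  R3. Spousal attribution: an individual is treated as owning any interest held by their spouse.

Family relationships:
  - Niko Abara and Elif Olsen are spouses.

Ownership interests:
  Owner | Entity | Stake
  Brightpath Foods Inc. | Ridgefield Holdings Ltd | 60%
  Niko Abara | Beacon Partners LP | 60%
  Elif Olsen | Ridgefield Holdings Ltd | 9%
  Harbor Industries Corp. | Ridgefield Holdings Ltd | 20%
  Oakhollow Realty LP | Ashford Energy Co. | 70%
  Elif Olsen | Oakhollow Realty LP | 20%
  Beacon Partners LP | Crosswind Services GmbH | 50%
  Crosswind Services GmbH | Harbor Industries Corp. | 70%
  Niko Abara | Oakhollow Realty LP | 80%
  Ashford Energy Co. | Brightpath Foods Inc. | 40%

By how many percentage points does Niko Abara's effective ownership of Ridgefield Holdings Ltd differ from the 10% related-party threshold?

20

By spousal attribution (R3), Niko Abara is treated as also owning Elif Olsen's interest in Oakhollow Realty LP, giving 80% + 20% = 100%.
By spousal attribution (R3), Niko Abara is treated as owning Elif Olsen's 9% interest in Ridgefield Holdings Ltd.
Chain via Oakhollow Realty LP → Ashford Energy Co. → Brightpath Foods Inc. (R1): 100% × 70% × 40% × 60% = 16.8% of Ridgefield Holdings Ltd.
Chain via Beacon Partners LP → Crosswind Services GmbH → Harbor Industries Corp. (R1): 60% × 50% × 70% × 20% = 4.2% of Ridgefield Holdings Ltd.
Direct interest in Ridgefield Holdings Ltd: 9%.
Aggregating (R2): 16.8% + 4.2% + 9% = 30%.
30% exceeds the 10% threshold by 20 percentage points.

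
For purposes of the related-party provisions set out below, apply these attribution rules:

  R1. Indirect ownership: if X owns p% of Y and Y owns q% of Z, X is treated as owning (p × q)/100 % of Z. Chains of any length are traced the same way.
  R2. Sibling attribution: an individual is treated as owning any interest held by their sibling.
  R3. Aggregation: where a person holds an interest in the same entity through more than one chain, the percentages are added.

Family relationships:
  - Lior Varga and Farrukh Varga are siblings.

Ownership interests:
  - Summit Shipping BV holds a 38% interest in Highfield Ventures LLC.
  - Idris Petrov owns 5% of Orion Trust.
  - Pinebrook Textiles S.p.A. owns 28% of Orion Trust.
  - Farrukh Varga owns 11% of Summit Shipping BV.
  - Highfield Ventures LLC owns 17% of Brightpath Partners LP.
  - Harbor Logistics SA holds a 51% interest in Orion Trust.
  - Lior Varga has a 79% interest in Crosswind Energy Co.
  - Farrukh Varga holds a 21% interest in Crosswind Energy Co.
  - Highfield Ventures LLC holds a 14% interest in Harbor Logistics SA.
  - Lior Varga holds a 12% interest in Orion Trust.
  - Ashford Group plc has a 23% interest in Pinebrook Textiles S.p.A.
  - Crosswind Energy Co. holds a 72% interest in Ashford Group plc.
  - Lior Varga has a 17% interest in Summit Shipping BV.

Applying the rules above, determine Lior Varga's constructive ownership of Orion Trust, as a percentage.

By sibling attribution (R2), Lior Varga is treated as also owning Farrukh Varga's interest in Summit Shipping BV, giving 17% + 11% = 28%.
By sibling attribution (R2), Lior Varga is treated as also owning Farrukh Varga's interest in Crosswind Energy Co, giving 79% + 21% = 100%.
Chain via Summit Shipping BV → Highfield Ventures LLC → Harbor Logistics SA (R1): 28% × 38% × 14% × 51% = 0.759696% of Orion Trust.
Chain via Crosswind Energy Co. → Ashford Group plc → Pinebrook Textiles S.p.A. (R1): 100% × 72% × 23% × 28% = 4.6368% of Orion Trust.
Direct interest in Orion Trust: 12%.
Aggregating (R3): 0.759696% + 4.6368% + 12% = 17.396496%.

17.396496%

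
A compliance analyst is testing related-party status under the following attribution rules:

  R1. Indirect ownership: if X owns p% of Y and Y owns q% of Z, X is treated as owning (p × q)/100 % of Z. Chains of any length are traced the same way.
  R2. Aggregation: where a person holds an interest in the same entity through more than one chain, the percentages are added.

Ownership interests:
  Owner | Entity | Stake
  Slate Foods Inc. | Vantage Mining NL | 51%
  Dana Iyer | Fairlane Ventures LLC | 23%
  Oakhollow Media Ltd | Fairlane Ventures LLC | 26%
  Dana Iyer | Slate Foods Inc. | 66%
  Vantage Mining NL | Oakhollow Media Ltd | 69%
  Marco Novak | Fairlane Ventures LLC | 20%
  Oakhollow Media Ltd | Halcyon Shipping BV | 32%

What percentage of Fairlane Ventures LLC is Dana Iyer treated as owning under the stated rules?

29.038604%

Chain via Slate Foods Inc. → Vantage Mining NL → Oakhollow Media Ltd (R1): 66% × 51% × 69% × 26% = 6.038604% of Fairlane Ventures LLC.
Direct interest in Fairlane Ventures LLC: 23%.
Aggregating (R2): 6.038604% + 23% = 29.038604%.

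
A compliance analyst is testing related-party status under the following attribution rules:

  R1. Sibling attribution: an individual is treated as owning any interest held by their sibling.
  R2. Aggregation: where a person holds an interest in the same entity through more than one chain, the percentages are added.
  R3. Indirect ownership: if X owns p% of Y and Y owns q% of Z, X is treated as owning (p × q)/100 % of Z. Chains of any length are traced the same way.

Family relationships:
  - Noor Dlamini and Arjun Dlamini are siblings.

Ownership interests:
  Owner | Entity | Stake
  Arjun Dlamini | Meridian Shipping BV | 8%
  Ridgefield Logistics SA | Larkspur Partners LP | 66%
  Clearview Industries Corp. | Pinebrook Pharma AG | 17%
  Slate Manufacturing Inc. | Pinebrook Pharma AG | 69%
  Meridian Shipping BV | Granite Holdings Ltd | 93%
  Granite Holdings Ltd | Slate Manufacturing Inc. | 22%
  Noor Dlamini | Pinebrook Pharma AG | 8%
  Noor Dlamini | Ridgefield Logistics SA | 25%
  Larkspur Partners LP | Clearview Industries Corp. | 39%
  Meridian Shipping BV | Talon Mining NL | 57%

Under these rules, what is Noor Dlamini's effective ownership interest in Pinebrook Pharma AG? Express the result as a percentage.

By sibling attribution (R1), Noor Dlamini is treated as owning Arjun Dlamini's 8% interest in Meridian Shipping BV.
Chain via Ridgefield Logistics SA → Larkspur Partners LP → Clearview Industries Corp. (R3): 25% × 66% × 39% × 17% = 1.09395% of Pinebrook Pharma AG.
Direct interest in Pinebrook Pharma AG: 8%.
Chain via Meridian Shipping BV → Granite Holdings Ltd → Slate Manufacturing Inc. (R3): 8% × 93% × 22% × 69% = 1.129392% of Pinebrook Pharma AG.
Aggregating (R2): 1.09395% + 8% + 1.129392% = 10.223342%.

10.223342%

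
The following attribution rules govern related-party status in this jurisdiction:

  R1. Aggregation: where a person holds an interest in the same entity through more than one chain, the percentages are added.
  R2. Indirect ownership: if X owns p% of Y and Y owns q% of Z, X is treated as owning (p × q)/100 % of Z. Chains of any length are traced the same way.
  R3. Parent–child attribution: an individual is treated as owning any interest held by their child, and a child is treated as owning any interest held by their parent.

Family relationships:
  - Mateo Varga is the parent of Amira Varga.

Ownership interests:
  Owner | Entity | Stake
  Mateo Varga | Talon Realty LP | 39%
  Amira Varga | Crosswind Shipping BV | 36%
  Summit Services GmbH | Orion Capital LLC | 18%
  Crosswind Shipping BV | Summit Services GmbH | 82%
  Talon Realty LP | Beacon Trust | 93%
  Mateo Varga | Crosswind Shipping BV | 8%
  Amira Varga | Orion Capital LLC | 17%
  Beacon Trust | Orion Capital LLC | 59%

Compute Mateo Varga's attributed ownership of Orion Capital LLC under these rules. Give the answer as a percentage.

44.8937%

By parent–child attribution (R3), Mateo Varga is treated as also owning Amira Varga's interest in Crosswind Shipping BV, giving 8% + 36% = 44%.
By parent–child attribution (R3), Mateo Varga is treated as owning Amira Varga's 17% interest in Orion Capital LLC.
Chain via Talon Realty LP → Beacon Trust (R2): 39% × 93% × 59% = 21.3993% of Orion Capital LLC.
Chain via Crosswind Shipping BV → Summit Services GmbH (R2): 44% × 82% × 18% = 6.4944% of Orion Capital LLC.
Direct interest in Orion Capital LLC: 17%.
Aggregating (R1): 21.3993% + 6.4944% + 17% = 44.8937%.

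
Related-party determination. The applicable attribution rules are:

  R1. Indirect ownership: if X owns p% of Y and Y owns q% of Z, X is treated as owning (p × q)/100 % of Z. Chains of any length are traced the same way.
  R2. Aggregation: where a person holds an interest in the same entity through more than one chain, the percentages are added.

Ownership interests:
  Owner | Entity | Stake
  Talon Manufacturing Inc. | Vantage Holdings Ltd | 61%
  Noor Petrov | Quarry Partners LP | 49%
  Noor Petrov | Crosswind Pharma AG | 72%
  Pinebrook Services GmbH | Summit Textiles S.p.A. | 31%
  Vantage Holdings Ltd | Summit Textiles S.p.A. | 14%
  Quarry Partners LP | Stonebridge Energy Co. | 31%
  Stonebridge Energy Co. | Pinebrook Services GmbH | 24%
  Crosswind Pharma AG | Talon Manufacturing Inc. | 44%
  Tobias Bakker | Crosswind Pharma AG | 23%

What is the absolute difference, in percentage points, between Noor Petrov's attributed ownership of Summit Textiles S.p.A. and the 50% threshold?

Chain via Crosswind Pharma AG → Talon Manufacturing Inc. → Vantage Holdings Ltd (R1): 72% × 44% × 61% × 14% = 2.705472% of Summit Textiles S.p.A.
Chain via Quarry Partners LP → Stonebridge Energy Co. → Pinebrook Services GmbH (R1): 49% × 31% × 24% × 31% = 1.130136% of Summit Textiles S.p.A.
Aggregating (R2): 2.705472% + 1.130136% = 3.835608%.
3.835608% falls short of the 50% threshold by 46.164392 percentage points.

46.164392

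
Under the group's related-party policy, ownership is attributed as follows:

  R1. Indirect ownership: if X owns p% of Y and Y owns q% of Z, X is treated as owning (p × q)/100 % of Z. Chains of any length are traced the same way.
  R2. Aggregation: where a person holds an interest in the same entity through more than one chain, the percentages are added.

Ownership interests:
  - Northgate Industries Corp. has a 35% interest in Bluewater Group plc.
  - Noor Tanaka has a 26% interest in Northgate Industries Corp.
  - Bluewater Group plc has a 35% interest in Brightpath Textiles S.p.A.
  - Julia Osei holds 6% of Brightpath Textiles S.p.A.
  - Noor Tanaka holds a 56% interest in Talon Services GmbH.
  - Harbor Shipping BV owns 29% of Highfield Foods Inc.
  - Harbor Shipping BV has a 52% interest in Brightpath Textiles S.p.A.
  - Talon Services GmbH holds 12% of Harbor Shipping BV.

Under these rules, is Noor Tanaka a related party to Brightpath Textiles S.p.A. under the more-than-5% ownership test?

Yes

Chain via Northgate Industries Corp. → Bluewater Group plc (R1): 26% × 35% × 35% = 3.185% of Brightpath Textiles S.p.A.
Chain via Talon Services GmbH → Harbor Shipping BV (R1): 56% × 12% × 52% = 3.4944% of Brightpath Textiles S.p.A.
Aggregating (R2): 3.185% + 3.4944% = 6.6794%.
6.6794% exceeds the 5% threshold, so Noor is a related party to Brightpath Textiles S.p.A.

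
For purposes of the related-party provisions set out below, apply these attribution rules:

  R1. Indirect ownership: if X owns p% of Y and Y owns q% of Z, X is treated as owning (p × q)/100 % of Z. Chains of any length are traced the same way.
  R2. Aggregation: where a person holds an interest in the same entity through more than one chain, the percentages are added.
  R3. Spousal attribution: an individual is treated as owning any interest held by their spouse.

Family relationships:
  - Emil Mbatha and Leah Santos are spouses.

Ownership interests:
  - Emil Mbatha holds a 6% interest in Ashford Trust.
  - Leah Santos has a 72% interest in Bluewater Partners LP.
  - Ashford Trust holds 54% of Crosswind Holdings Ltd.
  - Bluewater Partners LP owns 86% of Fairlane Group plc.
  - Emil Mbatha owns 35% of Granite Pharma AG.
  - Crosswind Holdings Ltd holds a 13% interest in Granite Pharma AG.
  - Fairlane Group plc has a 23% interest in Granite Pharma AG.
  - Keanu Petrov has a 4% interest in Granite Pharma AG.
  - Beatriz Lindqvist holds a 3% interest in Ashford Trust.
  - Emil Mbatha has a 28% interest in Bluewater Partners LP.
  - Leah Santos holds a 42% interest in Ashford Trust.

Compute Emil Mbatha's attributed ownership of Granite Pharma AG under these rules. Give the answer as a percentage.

By spousal attribution (R3), Emil Mbatha is treated as also owning Leah Santos's interest in Ashford Trust, giving 6% + 42% = 48%.
By spousal attribution (R3), Emil Mbatha is treated as also owning Leah Santos's interest in Bluewater Partners LP, giving 28% + 72% = 100%.
Chain via Ashford Trust → Crosswind Holdings Ltd (R1): 48% × 54% × 13% = 3.3696% of Granite Pharma AG.
Chain via Bluewater Partners LP → Fairlane Group plc (R1): 100% × 86% × 23% = 19.78% of Granite Pharma AG.
Direct interest in Granite Pharma AG: 35%.
Aggregating (R2): 3.3696% + 19.78% + 35% = 58.1496%.

58.1496%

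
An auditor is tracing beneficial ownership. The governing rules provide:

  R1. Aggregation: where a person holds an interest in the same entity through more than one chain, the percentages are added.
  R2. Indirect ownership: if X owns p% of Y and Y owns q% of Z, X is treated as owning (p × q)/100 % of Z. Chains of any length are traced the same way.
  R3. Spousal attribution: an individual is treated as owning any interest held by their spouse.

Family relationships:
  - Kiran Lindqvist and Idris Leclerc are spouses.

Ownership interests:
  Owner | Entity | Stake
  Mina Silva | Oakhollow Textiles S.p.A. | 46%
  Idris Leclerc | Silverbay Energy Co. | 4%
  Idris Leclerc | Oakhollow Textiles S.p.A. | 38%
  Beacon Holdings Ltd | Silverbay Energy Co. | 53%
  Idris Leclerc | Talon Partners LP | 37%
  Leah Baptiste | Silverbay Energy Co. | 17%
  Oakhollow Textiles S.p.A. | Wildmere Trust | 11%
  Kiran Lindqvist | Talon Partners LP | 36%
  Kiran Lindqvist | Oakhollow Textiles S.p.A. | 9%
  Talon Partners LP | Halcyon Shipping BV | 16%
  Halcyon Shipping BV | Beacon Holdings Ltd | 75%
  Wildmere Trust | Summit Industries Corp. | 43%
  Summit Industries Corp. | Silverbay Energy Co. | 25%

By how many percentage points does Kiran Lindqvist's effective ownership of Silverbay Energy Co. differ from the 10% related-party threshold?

By spousal attribution (R3), Kiran Lindqvist is treated as also owning Idris Leclerc's interest in Talon Partners LP, giving 36% + 37% = 73%.
By spousal attribution (R3), Kiran Lindqvist is treated as also owning Idris Leclerc's interest in Oakhollow Textiles S.p.A, giving 9% + 38% = 47%.
By spousal attribution (R3), Kiran Lindqvist is treated as owning Idris Leclerc's 4% interest in Silverbay Energy Co.
Chain via Talon Partners LP → Halcyon Shipping BV → Beacon Holdings Ltd (R2): 73% × 16% × 75% × 53% = 4.6428% of Silverbay Energy Co.
Chain via Oakhollow Textiles S.p.A. → Wildmere Trust → Summit Industries Corp. (R2): 47% × 11% × 43% × 25% = 0.555775% of Silverbay Energy Co.
Direct interest in Silverbay Energy Co: 4%.
Aggregating (R1): 4.6428% + 0.555775% + 4% = 9.198575%.
9.198575% falls short of the 10% threshold by 0.801425 percentage points.

0.801425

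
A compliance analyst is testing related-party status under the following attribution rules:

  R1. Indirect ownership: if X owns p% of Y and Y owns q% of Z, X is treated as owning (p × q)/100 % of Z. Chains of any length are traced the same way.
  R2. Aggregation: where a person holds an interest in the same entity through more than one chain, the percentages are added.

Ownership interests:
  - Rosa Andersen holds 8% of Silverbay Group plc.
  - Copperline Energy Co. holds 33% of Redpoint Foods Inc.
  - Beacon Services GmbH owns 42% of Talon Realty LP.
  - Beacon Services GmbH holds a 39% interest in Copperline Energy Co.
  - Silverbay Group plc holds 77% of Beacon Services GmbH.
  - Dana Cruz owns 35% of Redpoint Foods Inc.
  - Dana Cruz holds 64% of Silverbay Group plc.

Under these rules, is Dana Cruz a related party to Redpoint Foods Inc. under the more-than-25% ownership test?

Yes

Chain via Silverbay Group plc → Beacon Services GmbH → Copperline Energy Co. (R1): 64% × 77% × 39% × 33% = 6.342336% of Redpoint Foods Inc.
Direct interest in Redpoint Foods Inc: 35%.
Aggregating (R2): 6.342336% + 35% = 41.342336%.
41.342336% exceeds the 25% threshold, so Dana is a related party to Redpoint Foods Inc.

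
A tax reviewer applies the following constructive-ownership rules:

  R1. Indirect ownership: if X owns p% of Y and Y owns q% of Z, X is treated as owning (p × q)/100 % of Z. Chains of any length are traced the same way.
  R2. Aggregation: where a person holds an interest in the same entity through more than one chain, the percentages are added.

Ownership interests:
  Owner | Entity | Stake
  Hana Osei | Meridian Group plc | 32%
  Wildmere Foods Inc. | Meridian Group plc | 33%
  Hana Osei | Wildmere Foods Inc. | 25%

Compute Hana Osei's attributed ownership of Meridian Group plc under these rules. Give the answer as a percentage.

Chain via Wildmere Foods Inc. (R1): 25% × 33% = 8.25% of Meridian Group plc.
Direct interest in Meridian Group plc: 32%.
Aggregating (R2): 8.25% + 32% = 40.25%.

40.25%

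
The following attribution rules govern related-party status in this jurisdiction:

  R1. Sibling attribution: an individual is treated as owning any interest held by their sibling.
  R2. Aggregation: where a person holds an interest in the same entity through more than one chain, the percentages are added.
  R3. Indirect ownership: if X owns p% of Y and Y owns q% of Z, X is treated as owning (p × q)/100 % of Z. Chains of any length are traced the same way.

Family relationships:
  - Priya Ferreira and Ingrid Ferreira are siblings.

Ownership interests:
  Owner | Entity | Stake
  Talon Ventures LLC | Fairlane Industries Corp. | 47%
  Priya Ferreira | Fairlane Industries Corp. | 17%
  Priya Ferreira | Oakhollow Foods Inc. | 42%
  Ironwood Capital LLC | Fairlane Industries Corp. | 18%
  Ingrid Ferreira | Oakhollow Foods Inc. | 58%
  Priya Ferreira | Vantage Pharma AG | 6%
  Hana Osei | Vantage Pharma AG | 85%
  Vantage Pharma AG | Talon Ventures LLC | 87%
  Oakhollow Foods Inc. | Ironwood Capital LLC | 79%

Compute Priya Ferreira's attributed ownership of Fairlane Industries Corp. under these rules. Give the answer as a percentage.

33.6734%

By sibling attribution (R1), Priya Ferreira is treated as also owning Ingrid Ferreira's interest in Oakhollow Foods Inc, giving 42% + 58% = 100%.
Chain via Oakhollow Foods Inc. → Ironwood Capital LLC (R3): 100% × 79% × 18% = 14.22% of Fairlane Industries Corp.
Chain via Vantage Pharma AG → Talon Ventures LLC (R3): 6% × 87% × 47% = 2.4534% of Fairlane Industries Corp.
Direct interest in Fairlane Industries Corp: 17%.
Aggregating (R2): 14.22% + 2.4534% + 17% = 33.6734%.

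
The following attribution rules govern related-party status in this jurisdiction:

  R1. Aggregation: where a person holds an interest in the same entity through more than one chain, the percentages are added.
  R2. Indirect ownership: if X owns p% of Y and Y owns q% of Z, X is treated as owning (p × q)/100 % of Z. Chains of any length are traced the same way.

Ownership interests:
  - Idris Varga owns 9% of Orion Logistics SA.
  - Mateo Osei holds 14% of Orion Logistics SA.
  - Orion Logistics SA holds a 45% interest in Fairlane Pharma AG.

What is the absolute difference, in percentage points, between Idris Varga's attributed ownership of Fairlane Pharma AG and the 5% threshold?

Chain via Orion Logistics SA (R2): 9% × 45% = 4.05% of Fairlane Pharma AG.
4.05% falls short of the 5% threshold by 0.95 percentage points.

0.95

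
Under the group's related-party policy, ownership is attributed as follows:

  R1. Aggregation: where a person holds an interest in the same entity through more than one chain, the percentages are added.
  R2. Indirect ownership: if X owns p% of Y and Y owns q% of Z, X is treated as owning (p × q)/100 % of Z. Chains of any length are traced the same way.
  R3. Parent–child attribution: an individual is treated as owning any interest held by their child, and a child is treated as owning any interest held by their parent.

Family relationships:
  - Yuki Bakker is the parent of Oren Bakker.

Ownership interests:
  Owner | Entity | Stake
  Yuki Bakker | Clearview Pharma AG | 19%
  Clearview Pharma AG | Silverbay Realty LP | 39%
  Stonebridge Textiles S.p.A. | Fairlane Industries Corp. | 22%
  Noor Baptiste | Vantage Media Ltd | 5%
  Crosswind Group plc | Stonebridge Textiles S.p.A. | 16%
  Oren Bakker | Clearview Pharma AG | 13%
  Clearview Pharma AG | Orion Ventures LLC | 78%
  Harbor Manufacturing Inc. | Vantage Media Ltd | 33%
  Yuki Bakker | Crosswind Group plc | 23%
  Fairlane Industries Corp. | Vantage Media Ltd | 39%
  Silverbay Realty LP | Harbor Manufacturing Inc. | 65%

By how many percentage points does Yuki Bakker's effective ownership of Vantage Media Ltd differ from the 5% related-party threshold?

2.007296

By parent–child attribution (R3), Yuki Bakker is treated as also owning Oren Bakker's interest in Clearview Pharma AG, giving 19% + 13% = 32%.
Chain via Crosswind Group plc → Stonebridge Textiles S.p.A. → Fairlane Industries Corp. (R2): 23% × 16% × 22% × 39% = 0.315744% of Vantage Media Ltd.
Chain via Clearview Pharma AG → Silverbay Realty LP → Harbor Manufacturing Inc. (R2): 32% × 39% × 65% × 33% = 2.67696% of Vantage Media Ltd.
Aggregating (R1): 0.315744% + 2.67696% = 2.992704%.
2.992704% falls short of the 5% threshold by 2.007296 percentage points.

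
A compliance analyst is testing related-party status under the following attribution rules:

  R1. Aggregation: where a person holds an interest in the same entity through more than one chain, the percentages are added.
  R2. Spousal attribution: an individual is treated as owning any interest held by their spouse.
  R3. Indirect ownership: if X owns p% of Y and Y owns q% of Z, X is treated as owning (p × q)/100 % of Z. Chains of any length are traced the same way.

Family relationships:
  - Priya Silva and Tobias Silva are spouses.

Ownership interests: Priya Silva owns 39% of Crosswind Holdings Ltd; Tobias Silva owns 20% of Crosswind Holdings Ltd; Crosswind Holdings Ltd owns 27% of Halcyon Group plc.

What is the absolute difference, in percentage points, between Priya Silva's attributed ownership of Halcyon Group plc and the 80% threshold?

By spousal attribution (R2), Priya Silva is treated as also owning Tobias Silva's interest in Crosswind Holdings Ltd, giving 39% + 20% = 59%.
Chain via Crosswind Holdings Ltd (R3): 59% × 27% = 15.93% of Halcyon Group plc.
15.93% falls short of the 80% threshold by 64.07 percentage points.

64.07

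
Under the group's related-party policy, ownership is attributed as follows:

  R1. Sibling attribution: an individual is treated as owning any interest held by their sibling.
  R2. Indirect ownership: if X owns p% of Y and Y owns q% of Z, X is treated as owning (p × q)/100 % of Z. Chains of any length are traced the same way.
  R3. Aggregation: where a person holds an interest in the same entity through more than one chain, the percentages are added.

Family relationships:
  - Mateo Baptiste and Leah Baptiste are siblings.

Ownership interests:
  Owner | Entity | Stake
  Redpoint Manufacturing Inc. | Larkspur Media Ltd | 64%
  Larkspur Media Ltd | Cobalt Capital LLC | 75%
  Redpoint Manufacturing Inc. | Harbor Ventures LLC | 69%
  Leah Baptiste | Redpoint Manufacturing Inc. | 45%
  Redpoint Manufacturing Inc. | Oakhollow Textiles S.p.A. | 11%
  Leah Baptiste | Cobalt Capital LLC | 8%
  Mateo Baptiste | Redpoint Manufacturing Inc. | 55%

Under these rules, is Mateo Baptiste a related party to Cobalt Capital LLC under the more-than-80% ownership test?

No

By sibling attribution (R1), Mateo Baptiste is treated as also owning Leah Baptiste's interest in Redpoint Manufacturing Inc, giving 55% + 45% = 100%.
By sibling attribution (R1), Mateo Baptiste is treated as owning Leah Baptiste's 8% interest in Cobalt Capital LLC.
Chain via Redpoint Manufacturing Inc. → Larkspur Media Ltd (R2): 100% × 64% × 75% = 48% of Cobalt Capital LLC.
Direct interest in Cobalt Capital LLC: 8%.
Aggregating (R3): 48% + 8% = 56%.
56% does not exceed the 80% threshold, so Mateo is not a related party to Cobalt Capital LLC.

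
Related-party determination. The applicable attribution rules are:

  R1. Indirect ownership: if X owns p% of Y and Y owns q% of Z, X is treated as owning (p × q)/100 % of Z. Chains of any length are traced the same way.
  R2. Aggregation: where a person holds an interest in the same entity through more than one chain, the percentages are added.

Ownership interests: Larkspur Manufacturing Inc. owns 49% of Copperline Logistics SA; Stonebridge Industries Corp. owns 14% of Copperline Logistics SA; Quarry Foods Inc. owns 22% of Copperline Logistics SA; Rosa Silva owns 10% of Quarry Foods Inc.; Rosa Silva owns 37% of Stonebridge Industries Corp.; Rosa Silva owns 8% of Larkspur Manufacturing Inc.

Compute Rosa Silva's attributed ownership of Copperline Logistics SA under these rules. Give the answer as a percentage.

Chain via Quarry Foods Inc. (R1): 10% × 22% = 2.2% of Copperline Logistics SA.
Chain via Larkspur Manufacturing Inc. (R1): 8% × 49% = 3.92% of Copperline Logistics SA.
Chain via Stonebridge Industries Corp. (R1): 37% × 14% = 5.18% of Copperline Logistics SA.
Aggregating (R2): 2.2% + 3.92% + 5.18% = 11.3%.

11.3%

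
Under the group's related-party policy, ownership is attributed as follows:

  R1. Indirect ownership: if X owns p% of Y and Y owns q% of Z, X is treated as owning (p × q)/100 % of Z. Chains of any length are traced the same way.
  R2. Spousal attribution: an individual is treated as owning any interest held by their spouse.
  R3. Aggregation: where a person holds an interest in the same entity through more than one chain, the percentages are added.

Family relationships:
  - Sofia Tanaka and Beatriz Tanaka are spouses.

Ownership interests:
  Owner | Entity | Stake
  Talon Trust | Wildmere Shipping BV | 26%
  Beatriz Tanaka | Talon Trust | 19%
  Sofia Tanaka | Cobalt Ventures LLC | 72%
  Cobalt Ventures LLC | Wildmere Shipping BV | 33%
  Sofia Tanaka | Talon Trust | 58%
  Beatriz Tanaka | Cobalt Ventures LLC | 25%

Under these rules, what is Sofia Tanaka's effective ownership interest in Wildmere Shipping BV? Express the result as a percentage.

By spousal attribution (R2), Sofia Tanaka is treated as also owning Beatriz Tanaka's interest in Cobalt Ventures LLC, giving 72% + 25% = 97%.
By spousal attribution (R2), Sofia Tanaka is treated as also owning Beatriz Tanaka's interest in Talon Trust, giving 58% + 19% = 77%.
Chain via Cobalt Ventures LLC (R1): 97% × 33% = 32.01% of Wildmere Shipping BV.
Chain via Talon Trust (R1): 77% × 26% = 20.02% of Wildmere Shipping BV.
Aggregating (R3): 32.01% + 20.02% = 52.03%.

52.03%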